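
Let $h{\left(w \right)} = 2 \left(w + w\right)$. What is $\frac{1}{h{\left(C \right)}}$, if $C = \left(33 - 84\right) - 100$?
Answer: $- \frac{1}{604} \approx -0.0016556$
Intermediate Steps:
$C = -151$ ($C = -51 - 100 = -151$)
$h{\left(w \right)} = 4 w$ ($h{\left(w \right)} = 2 \cdot 2 w = 4 w$)
$\frac{1}{h{\left(C \right)}} = \frac{1}{4 \left(-151\right)} = \frac{1}{-604} = - \frac{1}{604}$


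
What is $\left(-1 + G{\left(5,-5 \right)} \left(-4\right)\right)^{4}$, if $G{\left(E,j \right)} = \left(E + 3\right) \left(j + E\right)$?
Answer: $1$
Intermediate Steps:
$G{\left(E,j \right)} = \left(3 + E\right) \left(E + j\right)$
$\left(-1 + G{\left(5,-5 \right)} \left(-4\right)\right)^{4} = \left(-1 + \left(5^{2} + 3 \cdot 5 + 3 \left(-5\right) + 5 \left(-5\right)\right) \left(-4\right)\right)^{4} = \left(-1 + \left(25 + 15 - 15 - 25\right) \left(-4\right)\right)^{4} = \left(-1 + 0 \left(-4\right)\right)^{4} = \left(-1 + 0\right)^{4} = \left(-1\right)^{4} = 1$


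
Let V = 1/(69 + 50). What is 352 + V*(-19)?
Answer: 41869/119 ≈ 351.84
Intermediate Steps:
V = 1/119 ≈ 0.0084034
352 + V*(-19) = 352 + (1/119)*(-19) = 352 - 19/119 = 41869/119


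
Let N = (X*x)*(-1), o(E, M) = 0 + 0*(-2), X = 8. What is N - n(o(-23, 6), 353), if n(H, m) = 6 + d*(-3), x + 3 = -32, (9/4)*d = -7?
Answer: 794/3 ≈ 264.67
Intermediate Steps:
d = -28/9 (d = (4/9)*(-7) = -28/9 ≈ -3.1111)
x = -35 (x = -3 - 32 = -35)
o(E, M) = 0 (o(E, M) = 0 + 0 = 0)
n(H, m) = 46/3 (n(H, m) = 6 - 28/9*(-3) = 6 + 28/3 = 46/3)
N = 280 (N = (8*(-35))*(-1) = -280*(-1) = 280)
N - n(o(-23, 6), 353) = 280 - 1*46/3 = 280 - 46/3 = 794/3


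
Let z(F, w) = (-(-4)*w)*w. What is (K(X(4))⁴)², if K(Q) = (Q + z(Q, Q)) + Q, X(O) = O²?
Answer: 1546362629160356875862016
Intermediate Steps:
z(F, w) = 4*w² (z(F, w) = (4*w)*w = 4*w²)
K(Q) = 2*Q + 4*Q² (K(Q) = (Q + 4*Q²) + Q = 2*Q + 4*Q²)
(K(X(4))⁴)² = ((2*4²*(1 + 2*4²))⁴)² = ((2*16*(1 + 2*16))⁴)² = ((2*16*(1 + 32))⁴)² = ((2*16*33)⁴)² = (1056⁴)² = 1243528298496² = 1546362629160356875862016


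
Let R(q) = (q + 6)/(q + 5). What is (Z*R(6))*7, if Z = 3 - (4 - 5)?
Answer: 336/11 ≈ 30.545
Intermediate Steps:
R(q) = (6 + q)/(5 + q)
Z = 4 (Z = 3 - 1*(-1) = 3 + 1 = 4)
(Z*R(6))*7 = (4*((6 + 6)/(5 + 6)))*7 = (4*(12/11))*7 = (48/11)*7 = 336/11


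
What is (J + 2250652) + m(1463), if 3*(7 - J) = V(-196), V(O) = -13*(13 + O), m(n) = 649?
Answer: 2250515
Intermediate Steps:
V(O) = -169 - 13*O
J = -786 (J = 7 - (-169 - 13*(-196))/3 = 7 - (-169 + 2548)/3 = 7 - ⅓*2379 = 7 - 793 = -786)
(J + 2250652) + m(1463) = (-786 + 2250652) + 649 = 2249866 + 649 = 2250515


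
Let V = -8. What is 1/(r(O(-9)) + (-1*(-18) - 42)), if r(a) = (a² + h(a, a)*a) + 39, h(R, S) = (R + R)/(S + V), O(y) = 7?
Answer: -1/34 ≈ -0.029412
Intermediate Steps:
h(R, S) = 2*R/(-8 + S) (h(R, S) = (R + R)/(S - 8) = (2*R)/(-8 + S) = 2*R/(-8 + S))
r(a) = 39 + a² + 2*a²/(-8 + a) (r(a) = (a² + (2*a/(-8 + a))*a) + 39 = (a² + 2*a²/(-8 + a)) + 39 = 39 + a² + 2*a²/(-8 + a))
1/(r(O(-9)) + (-1*(-18) - 42)) = 1/((2*7² + (-8 + 7)*(39 + 7²))/(-8 + 7) + (-1*(-18) - 42)) = 1/((2*49 - (39 + 49))/(-1) + (18 - 42)) = 1/(-(98 - 1*88) - 24) = 1/(-(98 - 88) - 24) = 1/(-1*10 - 24) = 1/(-10 - 24) = 1/(-34) = -1/34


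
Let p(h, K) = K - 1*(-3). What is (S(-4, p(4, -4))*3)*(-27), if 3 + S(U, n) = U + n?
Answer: 648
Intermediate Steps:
p(h, K) = 3 + K (p(h, K) = K + 3 = 3 + K)
S(U, n) = -3 + U + n (S(U, n) = -3 + (U + n) = -3 + U + n)
(S(-4, p(4, -4))*3)*(-27) = ((-3 - 4 + (3 - 4))*3)*(-27) = ((-3 - 4 - 1)*3)*(-27) = -8*3*(-27) = -24*(-27) = 648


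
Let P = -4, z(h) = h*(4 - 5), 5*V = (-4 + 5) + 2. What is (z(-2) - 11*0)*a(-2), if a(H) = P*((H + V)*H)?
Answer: -112/5 ≈ -22.400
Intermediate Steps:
V = ⅗ (V = ((-4 + 5) + 2)/5 = (1 + 2)/5 = (⅕)*3 = ⅗ ≈ 0.60000)
z(h) = -h (z(h) = h*(-1) = -h)
a(H) = -4*H*(⅗ + H) (a(H) = -4*(H + ⅗)*H = -4*(⅗ + H)*H = -4*H*(⅗ + H))
(z(-2) - 11*0)*a(-2) = (-1*(-2) - 11*0)*(-⅘*(-2)*(3 + 5*(-2))) = (2 + 0)*(-⅘*(-2)*(3 - 10)) = 2*(-⅘*(-2)*(-7)) = 2*(-56/5) = -112/5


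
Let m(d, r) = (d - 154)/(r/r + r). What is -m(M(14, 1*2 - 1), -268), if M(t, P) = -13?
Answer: -167/267 ≈ -0.62547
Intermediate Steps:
m(d, r) = (-154 + d)/(1 + r)
-m(M(14, 1*2 - 1), -268) = -(-154 - 13)/(1 - 268) = -(-167)/(-267) = -(-1)*(-167)/267 = -1*167/267 = -167/267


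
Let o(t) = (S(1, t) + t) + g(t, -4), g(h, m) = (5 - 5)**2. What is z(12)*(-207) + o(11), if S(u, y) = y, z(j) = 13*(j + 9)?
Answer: -56489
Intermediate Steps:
g(h, m) = 0 (g(h, m) = 0**2 = 0)
z(j) = 117 + 13*j (z(j) = 13*(9 + j) = 117 + 13*j)
o(t) = 2*t (o(t) = (t + t) + 0 = 2*t + 0 = 2*t)
z(12)*(-207) + o(11) = (117 + 13*12)*(-207) + 2*11 = (117 + 156)*(-207) + 22 = 273*(-207) + 22 = -56511 + 22 = -56489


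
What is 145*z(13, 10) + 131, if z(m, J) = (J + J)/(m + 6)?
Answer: 5389/19 ≈ 283.63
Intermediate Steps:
z(m, J) = 2*J/(6 + m) (z(m, J) = (2*J)/(6 + m) = 2*J/(6 + m))
145*z(13, 10) + 131 = 145*(2*10/(6 + 13)) + 131 = 145*(2*10/19) + 131 = 145*(2*10*(1/19)) + 131 = 145*(20/19) + 131 = 2900/19 + 131 = 5389/19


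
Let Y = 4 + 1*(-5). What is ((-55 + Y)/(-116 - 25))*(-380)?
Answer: -21280/141 ≈ -150.92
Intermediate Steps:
Y = -1 (Y = 4 - 5 = -1)
((-55 + Y)/(-116 - 25))*(-380) = ((-55 - 1)/(-116 - 25))*(-380) = -56/(-141)*(-380) = -56*(-1/141)*(-380) = (56/141)*(-380) = -21280/141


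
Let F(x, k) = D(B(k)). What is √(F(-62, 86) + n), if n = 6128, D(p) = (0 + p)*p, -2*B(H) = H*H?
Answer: 6*√380037 ≈ 3698.8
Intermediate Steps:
B(H) = -H²/2 (B(H) = -H*H/2 = -H²/2)
D(p) = p² (D(p) = p*p = p²)
F(x, k) = k⁴/4 (F(x, k) = (-k²/2)² = k⁴/4)
√(F(-62, 86) + n) = √((¼)*86⁴ + 6128) = √((¼)*54700816 + 6128) = √(13675204 + 6128) = √13681332 = 6*√380037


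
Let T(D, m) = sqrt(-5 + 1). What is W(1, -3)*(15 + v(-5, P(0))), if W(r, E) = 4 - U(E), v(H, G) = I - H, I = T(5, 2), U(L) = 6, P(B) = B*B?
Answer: -40 - 4*I ≈ -40.0 - 4.0*I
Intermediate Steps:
P(B) = B**2
T(D, m) = 2*I (T(D, m) = sqrt(-4) = 2*I)
I = 2*I ≈ 2.0*I
v(H, G) = -H + 2*I (v(H, G) = 2*I - H = -H + 2*I)
W(r, E) = -2 (W(r, E) = 4 - 1*6 = 4 - 6 = -2)
W(1, -3)*(15 + v(-5, P(0))) = -2*(15 + (-1*(-5) + 2*I)) = -2*(15 + (5 + 2*I)) = -2*(20 + 2*I) = -40 - 4*I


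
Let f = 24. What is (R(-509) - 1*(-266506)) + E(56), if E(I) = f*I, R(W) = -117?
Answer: 267733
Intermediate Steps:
E(I) = 24*I
(R(-509) - 1*(-266506)) + E(56) = (-117 - 1*(-266506)) + 24*56 = (-117 + 266506) + 1344 = 266389 + 1344 = 267733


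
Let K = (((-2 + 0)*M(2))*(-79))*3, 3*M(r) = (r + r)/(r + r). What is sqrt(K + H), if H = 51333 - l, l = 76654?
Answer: I*sqrt(25163) ≈ 158.63*I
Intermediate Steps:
M(r) = 1/3 (M(r) = ((r + r)/(r + r))/3 = ((2*r)/((2*r)))/3 = ((2*r)*(1/(2*r)))/3 = (1/3)*1 = 1/3)
H = -25321 (H = 51333 - 1*76654 = 51333 - 76654 = -25321)
K = 158 (K = (((-2 + 0)*(1/3))*(-79))*3 = (-2*1/3*(-79))*3 = -2/3*(-79)*3 = (158/3)*3 = 158)
sqrt(K + H) = sqrt(158 - 25321) = sqrt(-25163) = I*sqrt(25163)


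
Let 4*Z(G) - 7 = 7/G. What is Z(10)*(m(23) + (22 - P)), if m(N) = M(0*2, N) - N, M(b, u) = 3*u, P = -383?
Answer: 34727/40 ≈ 868.17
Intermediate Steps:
Z(G) = 7/4 + 7/(4*G) (Z(G) = 7/4 + (7/G)/4 = 7/4 + 7/(4*G))
m(N) = 2*N (m(N) = 3*N - N = 2*N)
Z(10)*(m(23) + (22 - P)) = ((7/4)*(1 + 10)/10)*(2*23 + (22 - 1*(-383))) = ((7/4)*(⅒)*11)*(46 + (22 + 383)) = 77*(46 + 405)/40 = (77/40)*451 = 34727/40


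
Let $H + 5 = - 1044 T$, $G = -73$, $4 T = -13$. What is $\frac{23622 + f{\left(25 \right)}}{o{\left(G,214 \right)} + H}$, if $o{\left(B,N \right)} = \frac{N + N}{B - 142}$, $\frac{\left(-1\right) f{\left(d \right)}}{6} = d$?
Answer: $\frac{70090}{10111} \approx 6.9321$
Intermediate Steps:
$T = - \frac{13}{4}$ ($T = \frac{1}{4} \left(-13\right) = - \frac{13}{4} \approx -3.25$)
$f{\left(d \right)} = - 6 d$
$H = 3388$ ($H = -5 - -3393 = -5 + 3393 = 3388$)
$o{\left(B,N \right)} = \frac{2 N}{-142 + B}$
$\frac{23622 + f{\left(25 \right)}}{o{\left(G,214 \right)} + H} = \frac{23622 - 150}{2 \cdot 214 \frac{1}{-142 - 73} + 3388} = \frac{23622 - 150}{2 \cdot 214 \frac{1}{-215} + 3388} = \frac{23472}{2 \cdot 214 \left(- \frac{1}{215}\right) + 3388} = \frac{23472}{- \frac{428}{215} + 3388} = \frac{23472}{\frac{727992}{215}} = 23472 \cdot \frac{215}{727992} = \frac{70090}{10111}$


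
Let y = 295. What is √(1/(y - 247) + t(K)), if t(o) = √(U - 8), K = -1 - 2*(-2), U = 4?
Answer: √(3 + 288*I)/12 ≈ 1.0052 + 0.99481*I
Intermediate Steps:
K = 3 (K = -1 + 4 = 3)
t(o) = 2*I (t(o) = √(4 - 8) = √(-4) = 2*I)
√(1/(y - 247) + t(K)) = √(1/(295 - 247) + 2*I) = √(1/48 + 2*I)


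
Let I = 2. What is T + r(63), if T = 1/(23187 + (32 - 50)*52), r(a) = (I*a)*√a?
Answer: 1/22251 + 378*√7 ≈ 1000.1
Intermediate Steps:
r(a) = 2*a^(3/2) (r(a) = (2*a)*√a = 2*a^(3/2))
T = 1/22251 (T = 1/(23187 - 18*52) = 1/(23187 - 936) = 1/22251 ≈ 4.4942e-5)
T + r(63) = 1/22251 + 2*63^(3/2) = 1/22251 + 2*(189*√7) = 1/22251 + 378*√7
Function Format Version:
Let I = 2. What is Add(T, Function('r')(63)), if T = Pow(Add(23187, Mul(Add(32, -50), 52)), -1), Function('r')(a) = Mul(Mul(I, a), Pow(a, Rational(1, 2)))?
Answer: Add(Rational(1, 22251), Mul(378, Pow(7, Rational(1, 2)))) ≈ 1000.1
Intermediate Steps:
Function('r')(a) = Mul(2, Pow(a, Rational(3, 2))) (Function('r')(a) = Mul(Mul(2, a), Pow(a, Rational(1, 2))) = Mul(2, Pow(a, Rational(3, 2))))
T = Rational(1, 22251) (T = Pow(Add(23187, Mul(-18, 52)), -1) = Pow(Add(23187, -936), -1) = Pow(22251, -1) = Rational(1, 22251) ≈ 4.4942e-5)
Add(T, Function('r')(63)) = Add(Rational(1, 22251), Mul(2, Pow(63, Rational(3, 2)))) = Add(Rational(1, 22251), Mul(2, Mul(189, Pow(7, Rational(1, 2))))) = Add(Rational(1, 22251), Mul(378, Pow(7, Rational(1, 2))))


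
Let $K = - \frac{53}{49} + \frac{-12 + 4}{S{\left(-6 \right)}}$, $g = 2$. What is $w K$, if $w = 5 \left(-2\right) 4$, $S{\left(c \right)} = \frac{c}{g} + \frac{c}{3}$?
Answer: $- \frac{1016}{49} \approx -20.735$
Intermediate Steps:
$S{\left(c \right)} = \frac{5 c}{6}$ ($S{\left(c \right)} = \frac{c}{2} + \frac{c}{3} = \frac{5 c}{6}$)
$w = -40$ ($w = \left(-10\right) 4 = -40$)
$K = \frac{127}{245}$ ($K = - \frac{53}{49} + \frac{-12 + 4}{\frac{5}{6} \left(-6\right)} = \left(-53\right) \frac{1}{49} - \frac{8}{-5} = - \frac{53}{49} - - \frac{8}{5} = - \frac{53}{49} + \frac{8}{5} = \frac{127}{245} \approx 0.51837$)
$w K = \left(-40\right) \frac{127}{245} = - \frac{1016}{49}$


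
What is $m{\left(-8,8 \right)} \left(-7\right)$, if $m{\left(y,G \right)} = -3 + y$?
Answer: $77$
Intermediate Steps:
$m{\left(-8,8 \right)} \left(-7\right) = \left(-3 - 8\right) \left(-7\right) = \left(-11\right) \left(-7\right) = 77$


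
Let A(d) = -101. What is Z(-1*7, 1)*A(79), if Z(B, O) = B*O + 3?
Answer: 404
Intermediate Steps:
Z(B, O) = 3 + B*O
Z(-1*7, 1)*A(79) = (3 - 1*7*1)*(-101) = (3 - 7*1)*(-101) = (3 - 7)*(-101) = -4*(-101) = 404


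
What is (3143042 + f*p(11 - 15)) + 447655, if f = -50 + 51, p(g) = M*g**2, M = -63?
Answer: 3589689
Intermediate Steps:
p(g) = -63*g**2
f = 1
(3143042 + f*p(11 - 15)) + 447655 = (3143042 + 1*(-63*(11 - 15)**2)) + 447655 = (3143042 + 1*(-63*(-4)**2)) + 447655 = (3143042 + 1*(-63*16)) + 447655 = (3143042 + 1*(-1008)) + 447655 = (3143042 - 1008) + 447655 = 3142034 + 447655 = 3589689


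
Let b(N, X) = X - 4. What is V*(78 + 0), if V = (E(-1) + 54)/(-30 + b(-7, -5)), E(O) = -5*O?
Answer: -118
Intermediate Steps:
b(N, X) = -4 + X
V = -59/39 (V = (-5*(-1) + 54)/(-30 + (-4 - 5)) = (5 + 54)/(-30 - 9) = 59/(-39) = 59*(-1/39) = -59/39 ≈ -1.5128)
V*(78 + 0) = -59*(78 + 0)/39 = -59/39*78 = -118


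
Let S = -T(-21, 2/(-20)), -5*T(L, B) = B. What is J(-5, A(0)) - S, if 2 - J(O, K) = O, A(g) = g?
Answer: 351/50 ≈ 7.0200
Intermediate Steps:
T(L, B) = -B/5
J(O, K) = 2 - O
S = -1/50 (S = -(-1)*2/(-20)/5 = -(-1)*2*(-1/20)/5 = -(-1)*(-1)/(5*10) = -1*1/50 = -1/50 ≈ -0.020000)
J(-5, A(0)) - S = (2 - 1*(-5)) - 1*(-1/50) = (2 + 5) + 1/50 = 7 + 1/50 = 351/50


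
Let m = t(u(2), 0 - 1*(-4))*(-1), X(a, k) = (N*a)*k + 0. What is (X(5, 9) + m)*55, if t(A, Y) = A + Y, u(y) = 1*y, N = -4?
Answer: -10230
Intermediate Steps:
u(y) = y
X(a, k) = -4*a*k (X(a, k) = (-4*a)*k + 0 = -4*a*k + 0 = -4*a*k)
m = -6 (m = (2 + (0 - 1*(-4)))*(-1) = (2 + (0 + 4))*(-1) = (2 + 4)*(-1) = 6*(-1) = -6)
(X(5, 9) + m)*55 = (-4*5*9 - 6)*55 = (-180 - 6)*55 = -186*55 = -10230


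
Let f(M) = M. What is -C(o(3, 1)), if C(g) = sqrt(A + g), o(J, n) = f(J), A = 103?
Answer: -sqrt(106) ≈ -10.296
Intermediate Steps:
o(J, n) = J
C(g) = sqrt(103 + g)
-C(o(3, 1)) = -sqrt(103 + 3) = -sqrt(106)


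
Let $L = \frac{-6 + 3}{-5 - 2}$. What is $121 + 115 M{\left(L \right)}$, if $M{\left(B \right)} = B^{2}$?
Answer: $\frac{6964}{49} \approx 142.12$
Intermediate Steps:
$L = \frac{3}{7}$ ($L = - \frac{3}{-7} = \left(-3\right) \left(- \frac{1}{7}\right) = \frac{3}{7} \approx 0.42857$)
$121 + 115 M{\left(L \right)} = 121 + 115 \left(\frac{3}{7}\right)^{2} = 121 + 115 \cdot \frac{9}{49} = 121 + \frac{1035}{49} = \frac{6964}{49}$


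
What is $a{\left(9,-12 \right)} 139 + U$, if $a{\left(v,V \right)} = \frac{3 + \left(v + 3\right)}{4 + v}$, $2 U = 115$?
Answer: $\frac{5665}{26} \approx 217.88$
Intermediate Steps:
$U = \frac{115}{2}$ ($U = \frac{1}{2} \cdot 115 = \frac{115}{2} \approx 57.5$)
$a{\left(v,V \right)} = \frac{6 + v}{4 + v}$ ($a{\left(v,V \right)} = \frac{3 + \left(3 + v\right)}{4 + v} = \frac{6 + v}{4 + v}$)
$a{\left(9,-12 \right)} 139 + U = \frac{6 + 9}{4 + 9} \cdot 139 + \frac{115}{2} = \frac{1}{13} \cdot 15 \cdot 139 + \frac{115}{2} = \frac{15}{13} \cdot 139 + \frac{115}{2} = \frac{2085}{13} + \frac{115}{2} = \frac{5665}{26}$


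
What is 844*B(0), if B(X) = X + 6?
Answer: 5064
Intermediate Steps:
B(X) = 6 + X
844*B(0) = 844*(6 + 0) = 844*6 = 5064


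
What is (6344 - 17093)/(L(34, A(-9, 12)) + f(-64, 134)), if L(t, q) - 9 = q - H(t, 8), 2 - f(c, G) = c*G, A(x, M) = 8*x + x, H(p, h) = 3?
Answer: -10749/8503 ≈ -1.2641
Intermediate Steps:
A(x, M) = 9*x
f(c, G) = 2 - G*c (f(c, G) = 2 - c*G = 2 - G*c)
L(t, q) = 6 + q (L(t, q) = 9 + (q - 1*3) = 9 + (q - 3) = 9 + (-3 + q) = 6 + q)
(6344 - 17093)/(L(34, A(-9, 12)) + f(-64, 134)) = (6344 - 17093)/((6 + 9*(-9)) + (2 - 1*134*(-64))) = -10749/((6 - 81) + (2 + 8576)) = -10749/(-75 + 8578) = -10749/8503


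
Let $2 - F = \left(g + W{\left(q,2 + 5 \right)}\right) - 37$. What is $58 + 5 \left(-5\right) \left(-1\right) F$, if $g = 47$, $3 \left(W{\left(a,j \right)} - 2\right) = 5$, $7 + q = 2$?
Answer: $- \frac{701}{3} \approx -233.67$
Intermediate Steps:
$q = -5$ ($q = -7 + 2 = -5$)
$W{\left(a,j \right)} = \frac{11}{3}$ ($W{\left(a,j \right)} = 2 + \frac{1}{3} \cdot 5 = 2 + \frac{5}{3} = \frac{11}{3}$)
$F = - \frac{35}{3}$ ($F = 2 - \left(\left(47 + \frac{11}{3}\right) - 37\right) = 2 - \left(\frac{152}{3} - 37\right) = 2 - \frac{41}{3} = - \frac{35}{3} \approx -11.667$)
$58 + 5 \left(-5\right) \left(-1\right) F = 58 + 5 \left(-5\right) \left(-1\right) \left(- \frac{35}{3}\right) = 58 + \left(-25\right) \left(-1\right) \left(- \frac{35}{3}\right) = 58 + 25 \left(- \frac{35}{3}\right) = 58 - \frac{875}{3} = - \frac{701}{3}$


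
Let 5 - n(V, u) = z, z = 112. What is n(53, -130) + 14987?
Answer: 14880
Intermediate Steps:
n(V, u) = -107 (n(V, u) = 5 - 1*112 = 5 - 112 = -107)
n(53, -130) + 14987 = -107 + 14987 = 14880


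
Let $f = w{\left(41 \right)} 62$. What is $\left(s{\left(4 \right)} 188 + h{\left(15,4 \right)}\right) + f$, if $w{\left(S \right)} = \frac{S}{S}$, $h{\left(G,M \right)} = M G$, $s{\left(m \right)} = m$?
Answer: $874$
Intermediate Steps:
$h{\left(G,M \right)} = G M$
$w{\left(S \right)} = 1$
$f = 62$ ($f = 1 \cdot 62 = 62$)
$\left(s{\left(4 \right)} 188 + h{\left(15,4 \right)}\right) + f = \left(4 \cdot 188 + 15 \cdot 4\right) + 62 = \left(752 + 60\right) + 62 = 812 + 62 = 874$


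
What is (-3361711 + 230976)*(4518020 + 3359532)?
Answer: -24662527760720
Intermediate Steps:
(-3361711 + 230976)*(4518020 + 3359532) = -3130735*7877552 = -24662527760720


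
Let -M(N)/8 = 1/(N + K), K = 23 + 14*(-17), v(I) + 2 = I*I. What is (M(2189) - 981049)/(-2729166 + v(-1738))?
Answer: -968295367/287686812 ≈ -3.3658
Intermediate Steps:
v(I) = -2 + I² (v(I) = -2 + I*I = -2 + I²)
K = -215 (K = 23 - 238 = -215)
M(N) = -8/(-215 + N) (M(N) = -8/(N - 215) = -8/(-215 + N))
(M(2189) - 981049)/(-2729166 + v(-1738)) = (-8/(-215 + 2189) - 981049)/(-2729166 + (-2 + (-1738)²)) = (-8/1974 - 981049)/(-2729166 + (-2 + 3020644)) = (-8*1/1974 - 981049)/(-2729166 + 3020642) = (-4/987 - 981049)/291476 = -968295367/987*1/291476 = -968295367/287686812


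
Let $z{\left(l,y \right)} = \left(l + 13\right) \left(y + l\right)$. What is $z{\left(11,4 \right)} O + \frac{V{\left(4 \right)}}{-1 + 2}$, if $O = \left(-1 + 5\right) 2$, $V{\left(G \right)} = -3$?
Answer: $2877$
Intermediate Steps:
$z{\left(l,y \right)} = \left(13 + l\right) \left(l + y\right)$
$O = 8$ ($O = 4 \cdot 2 = 8$)
$z{\left(11,4 \right)} O + \frac{V{\left(4 \right)}}{-1 + 2} = \left(11^{2} + 13 \cdot 11 + 13 \cdot 4 + 11 \cdot 4\right) 8 - \frac{3}{-1 + 2} = \left(121 + 143 + 52 + 44\right) 8 - \frac{3}{1} = 360 \cdot 8 - 3 = 2880 - 3 = 2877$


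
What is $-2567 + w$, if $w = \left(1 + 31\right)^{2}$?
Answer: $-1543$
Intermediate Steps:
$w = 1024$ ($w = 32^{2} = 1024$)
$-2567 + w = -2567 + 1024 = -1543$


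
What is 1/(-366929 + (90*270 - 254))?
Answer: -1/342883 ≈ -2.9164e-6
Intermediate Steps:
1/(-366929 + (90*270 - 254)) = 1/(-366929 + (24300 - 254)) = 1/(-366929 + 24046) = 1/(-342883) = -1/342883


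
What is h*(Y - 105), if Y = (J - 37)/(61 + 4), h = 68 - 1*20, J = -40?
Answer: -331296/65 ≈ -5096.9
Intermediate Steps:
h = 48 (h = 68 - 20 = 48)
Y = -77/65 (Y = (-40 - 37)/(61 + 4) = -77/65 ≈ -1.1846)
h*(Y - 105) = 48*(-77/65 - 105) = 48*(-6902/65) = -331296/65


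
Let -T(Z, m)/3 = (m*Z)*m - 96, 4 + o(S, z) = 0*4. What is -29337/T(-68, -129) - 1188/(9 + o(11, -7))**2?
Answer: -1344685067/28292100 ≈ -47.529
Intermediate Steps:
o(S, z) = -4 (o(S, z) = -4 + 0*4 = -4 + 0 = -4)
T(Z, m) = 288 - 3*Z*m**2 (T(Z, m) = -3*((m*Z)*m - 96) = -3*((Z*m)*m - 96) = -3*(Z*m**2 - 96) = -3*(-96 + Z*m**2) = 288 - 3*Z*m**2)
-29337/T(-68, -129) - 1188/(9 + o(11, -7))**2 = -29337/(288 - 3*(-68)*(-129)**2) - 1188/(9 - 4)**2 = -29337/(288 - 3*(-68)*16641) - 1188/(5**2) = -29337/(288 + 3394764) - 1188/25 = -29337/3395052 - 1188*1/25 = -29337*1/3395052 - 1188/25 = -9779/1131684 - 1188/25 = -1344685067/28292100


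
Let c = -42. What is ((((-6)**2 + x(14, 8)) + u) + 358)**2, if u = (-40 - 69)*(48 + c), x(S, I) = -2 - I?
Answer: 72900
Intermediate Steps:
u = -654 (u = (-40 - 69)*(48 - 42) = -109*6 = -654)
((((-6)**2 + x(14, 8)) + u) + 358)**2 = ((((-6)**2 + (-2 - 1*8)) - 654) + 358)**2 = (((36 + (-2 - 8)) - 654) + 358)**2 = (((36 - 10) - 654) + 358)**2 = ((26 - 654) + 358)**2 = (-628 + 358)**2 = (-270)**2 = 72900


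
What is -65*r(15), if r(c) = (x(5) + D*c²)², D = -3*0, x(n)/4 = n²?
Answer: -650000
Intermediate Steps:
x(n) = 4*n²
D = 0
r(c) = 10000 (r(c) = (4*5² + 0*c²)² = (4*25 + 0)² = (100 + 0)² = 100² = 10000)
-65*r(15) = -65*10000 = -650000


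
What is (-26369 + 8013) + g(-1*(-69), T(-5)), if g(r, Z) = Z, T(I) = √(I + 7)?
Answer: -18356 + √2 ≈ -18355.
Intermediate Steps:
T(I) = √(7 + I)
(-26369 + 8013) + g(-1*(-69), T(-5)) = (-26369 + 8013) + √(7 - 5) = -18356 + √2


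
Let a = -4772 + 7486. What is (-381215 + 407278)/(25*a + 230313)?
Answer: 26063/298163 ≈ 0.087412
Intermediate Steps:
a = 2714
(-381215 + 407278)/(25*a + 230313) = (-381215 + 407278)/(25*2714 + 230313) = 26063/(67850 + 230313) = 26063/298163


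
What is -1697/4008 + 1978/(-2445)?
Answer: -4025663/3266520 ≈ -1.2324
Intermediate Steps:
-1697/4008 + 1978/(-2445) = -1697*1/4008 + 1978*(-1/2445) = -1697/4008 - 1978/2445 = -4025663/3266520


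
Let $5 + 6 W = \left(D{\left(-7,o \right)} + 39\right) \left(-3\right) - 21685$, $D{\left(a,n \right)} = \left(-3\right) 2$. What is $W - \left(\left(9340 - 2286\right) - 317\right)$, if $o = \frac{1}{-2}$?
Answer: $- \frac{20737}{2} \approx -10369.0$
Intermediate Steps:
$o = - \frac{1}{2} \approx -0.5$
$D{\left(a,n \right)} = -6$
$W = - \frac{7263}{2}$ ($W = - \frac{5}{6} + \frac{\left(-6 + 39\right) \left(-3\right) - 21685}{6} = - \frac{5}{6} + \frac{33 \left(-3\right) - 21685}{6} = - \frac{5}{6} + \frac{-99 - 21685}{6} = - \frac{5}{6} + \frac{1}{6} \left(-21784\right) = - \frac{5}{6} - \frac{10892}{3} = - \frac{7263}{2} \approx -3631.5$)
$W - \left(\left(9340 - 2286\right) - 317\right) = - \frac{7263}{2} - \left(\left(9340 - 2286\right) - 317\right) = - \frac{7263}{2} - \left(7054 - 317\right) = - \frac{7263}{2} - 6737 = - \frac{20737}{2}$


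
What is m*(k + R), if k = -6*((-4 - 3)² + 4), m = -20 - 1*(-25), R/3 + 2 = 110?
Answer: 30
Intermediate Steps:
R = 324 (R = -6 + 3*110 = -6 + 330 = 324)
m = 5 (m = -20 + 25 = 5)
k = -318 (k = -6*((-7)² + 4) = -6*(49 + 4) = -6*53 = -318)
m*(k + R) = 5*(-318 + 324) = 5*6 = 30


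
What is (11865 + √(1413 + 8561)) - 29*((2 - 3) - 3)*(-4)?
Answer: 11401 + √9974 ≈ 11501.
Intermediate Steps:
(11865 + √(1413 + 8561)) - 29*((2 - 3) - 3)*(-4) = (11865 + √9974) - 29*(-1 - 3)*(-4) = (11865 + √9974) - (-116)*(-4) = (11865 + √9974) - 29*16 = (11865 + √9974) - 464 = 11401 + √9974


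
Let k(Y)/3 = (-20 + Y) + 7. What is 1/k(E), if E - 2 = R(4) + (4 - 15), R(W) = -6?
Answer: -1/84 ≈ -0.011905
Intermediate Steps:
E = -15 (E = 2 + (-6 + (4 - 15)) = 2 + (-6 - 11) = 2 - 17 = -15)
k(Y) = -39 + 3*Y (k(Y) = 3*((-20 + Y) + 7) = 3*(-13 + Y) = -39 + 3*Y)
1/k(E) = 1/(-39 + 3*(-15)) = 1/(-39 - 45) = 1/(-84) = -1/84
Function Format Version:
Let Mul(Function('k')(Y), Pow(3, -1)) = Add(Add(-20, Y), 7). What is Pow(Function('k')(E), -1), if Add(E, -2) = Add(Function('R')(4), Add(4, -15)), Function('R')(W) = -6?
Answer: Rational(-1, 84) ≈ -0.011905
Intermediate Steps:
E = -15 (E = Add(2, Add(-6, Add(4, -15))) = Add(2, Add(-6, -11)) = Add(2, -17) = -15)
Function('k')(Y) = Add(-39, Mul(3, Y)) (Function('k')(Y) = Mul(3, Add(Add(-20, Y), 7)) = Mul(3, Add(-13, Y)) = Add(-39, Mul(3, Y)))
Pow(Function('k')(E), -1) = Pow(Add(-39, Mul(3, -15)), -1) = Pow(Add(-39, -45), -1) = Pow(-84, -1) = Rational(-1, 84)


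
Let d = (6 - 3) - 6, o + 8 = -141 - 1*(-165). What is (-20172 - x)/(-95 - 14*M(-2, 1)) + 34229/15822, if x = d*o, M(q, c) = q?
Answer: 320695271/1060074 ≈ 302.52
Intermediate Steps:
o = 16 (o = -8 + (-141 - 1*(-165)) = -8 + (-141 + 165) = -8 + 24 = 16)
d = -3 (d = 3 - 6 = -3)
x = -48 (x = -3*16 = -48)
(-20172 - x)/(-95 - 14*M(-2, 1)) + 34229/15822 = (-20172 - 1*(-48))/(-95 - 14*(-2)) + 34229/15822 = (-20172 + 48)/(-95 + 28) + 34229*(1/15822) = -20124/(-67) + 34229/15822 = -20124*(-1/67) + 34229/15822 = 20124/67 + 34229/15822 = 320695271/1060074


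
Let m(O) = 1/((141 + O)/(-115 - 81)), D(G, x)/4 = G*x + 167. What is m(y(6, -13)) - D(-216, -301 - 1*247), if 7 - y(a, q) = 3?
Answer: -68750496/145 ≈ -4.7414e+5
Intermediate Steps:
y(a, q) = 4 (y(a, q) = 7 - 1*3 = 7 - 3 = 4)
D(G, x) = 668 + 4*G*x (D(G, x) = 4*(G*x + 167) = 4*(167 + G*x) = 668 + 4*G*x)
m(O) = 1/(-141/196 - O/196) (m(O) = 1/((141 + O)/(-196)) = 1/((141 + O)*(-1/196)) = 1/(-141/196 - O/196))
m(y(6, -13)) - D(-216, -301 - 1*247) = -196/(141 + 4) - (668 + 4*(-216)*(-301 - 1*247)) = -196/145 - (668 + 4*(-216)*(-301 - 247)) = -196*1/145 - (668 + 4*(-216)*(-548)) = -196/145 - (668 + 473472) = -196/145 - 1*474140 = -196/145 - 474140 = -68750496/145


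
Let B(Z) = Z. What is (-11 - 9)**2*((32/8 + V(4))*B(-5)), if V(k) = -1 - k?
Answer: 2000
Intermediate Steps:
(-11 - 9)**2*((32/8 + V(4))*B(-5)) = (-11 - 9)**2*((32/8 + (-1 - 1*4))*(-5)) = (-20)**2*((32*(1/8) + (-1 - 4))*(-5)) = 400*((4 - 5)*(-5)) = 400*(-1*(-5)) = 400*5 = 2000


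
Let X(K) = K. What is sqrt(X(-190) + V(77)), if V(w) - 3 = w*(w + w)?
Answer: sqrt(11671) ≈ 108.03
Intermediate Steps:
V(w) = 3 + 2*w**2 (V(w) = 3 + w*(w + w) = 3 + w*(2*w) = 3 + 2*w**2)
sqrt(X(-190) + V(77)) = sqrt(-190 + (3 + 2*77**2)) = sqrt(-190 + (3 + 2*5929)) = sqrt(-190 + (3 + 11858)) = sqrt(-190 + 11861) = sqrt(11671)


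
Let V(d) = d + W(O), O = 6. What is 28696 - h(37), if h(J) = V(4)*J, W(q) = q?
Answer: 28326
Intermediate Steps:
V(d) = 6 + d (V(d) = d + 6 = 6 + d)
h(J) = 10*J (h(J) = (6 + 4)*J = 10*J)
28696 - h(37) = 28696 - 10*37 = 28696 - 1*370 = 28696 - 370 = 28326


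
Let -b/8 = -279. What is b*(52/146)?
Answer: 58032/73 ≈ 794.96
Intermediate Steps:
b = 2232 (b = -8*(-279) = 2232)
b*(52/146) = 2232*(52/146) = 2232*(52*(1/146)) = 2232*(26/73) = 58032/73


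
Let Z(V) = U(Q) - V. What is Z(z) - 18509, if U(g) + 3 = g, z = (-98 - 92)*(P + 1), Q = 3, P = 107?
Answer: 2011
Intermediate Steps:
z = -20520 (z = (-98 - 92)*(107 + 1) = -190*108 = -20520)
U(g) = -3 + g
Z(V) = -V (Z(V) = (-3 + 3) - V = 0 - V = -V)
Z(z) - 18509 = -1*(-20520) - 18509 = 20520 - 18509 = 2011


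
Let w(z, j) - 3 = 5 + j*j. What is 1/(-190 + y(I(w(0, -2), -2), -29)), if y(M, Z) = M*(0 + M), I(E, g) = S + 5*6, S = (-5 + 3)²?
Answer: 1/966 ≈ 0.0010352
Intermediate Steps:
S = 4 (S = (-2)² = 4)
w(z, j) = 8 + j² (w(z, j) = 3 + (5 + j*j) = 3 + (5 + j²) = 8 + j²)
I(E, g) = 34 (I(E, g) = 4 + 5*6 = 4 + 30 = 34)
y(M, Z) = M² (y(M, Z) = M*M = M²)
1/(-190 + y(I(w(0, -2), -2), -29)) = 1/(-190 + 34²) = 1/(-190 + 1156) = 1/966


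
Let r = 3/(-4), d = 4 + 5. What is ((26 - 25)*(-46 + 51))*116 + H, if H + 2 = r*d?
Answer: 2285/4 ≈ 571.25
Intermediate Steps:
d = 9
r = -¾ (r = 3*(-¼) = -¾ ≈ -0.75000)
H = -35/4 (H = -2 - ¾*9 = -2 - 27/4 = -35/4 ≈ -8.7500)
((26 - 25)*(-46 + 51))*116 + H = ((26 - 25)*(-46 + 51))*116 - 35/4 = (1*5)*116 - 35/4 = 5*116 - 35/4 = 580 - 35/4 = 2285/4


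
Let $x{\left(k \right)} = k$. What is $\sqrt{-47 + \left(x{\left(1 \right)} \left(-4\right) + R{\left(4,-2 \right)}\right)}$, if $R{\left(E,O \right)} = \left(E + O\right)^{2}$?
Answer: $i \sqrt{47} \approx 6.8557 i$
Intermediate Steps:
$\sqrt{-47 + \left(x{\left(1 \right)} \left(-4\right) + R{\left(4,-2 \right)}\right)} = \sqrt{-47 + \left(1 \left(-4\right) + \left(4 - 2\right)^{2}\right)} = \sqrt{-47 - \left(4 - 2^{2}\right)} = \sqrt{-47 + \left(-4 + 4\right)} = \sqrt{-47 + 0} = \sqrt{-47} = i \sqrt{47}$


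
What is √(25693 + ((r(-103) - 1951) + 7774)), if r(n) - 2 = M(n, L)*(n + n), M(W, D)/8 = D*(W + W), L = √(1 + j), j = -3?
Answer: √(31518 + 339488*I*√2) ≈ 506.29 + 474.14*I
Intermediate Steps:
L = I*√2 (L = √(1 - 3) = √(-2) = I*√2 ≈ 1.4142*I)
M(W, D) = 16*D*W (M(W, D) = 8*(D*(W + W)) = 8*(D*(2*W)) = 8*(2*D*W) = 16*D*W)
r(n) = 2 + 32*I*√2*n² (r(n) = 2 + (16*(I*√2)*n)*(n + n) = 2 + (16*I*n*√2)*(2*n) = 2 + 32*I*√2*n²)
√(25693 + ((r(-103) - 1951) + 7774)) = √(25693 + (((2 + 32*I*√2*(-103)²) - 1951) + 7774)) = √(25693 + (((2 + 32*I*√2*10609) - 1951) + 7774)) = √(25693 + (((2 + 339488*I*√2) - 1951) + 7774)) = √(25693 + ((-1949 + 339488*I*√2) + 7774)) = √(25693 + (5825 + 339488*I*√2)) = √(31518 + 339488*I*√2)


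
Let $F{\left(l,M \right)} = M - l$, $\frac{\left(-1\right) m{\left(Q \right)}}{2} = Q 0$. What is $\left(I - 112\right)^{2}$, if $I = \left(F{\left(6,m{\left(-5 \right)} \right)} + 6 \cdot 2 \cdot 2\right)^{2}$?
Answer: $44944$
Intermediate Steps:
$m{\left(Q \right)} = 0$ ($m{\left(Q \right)} = - 2 Q 0 = \left(-2\right) 0 = 0$)
$I = 324$ ($I = \left(\left(0 - 6\right) + 6 \cdot 2 \cdot 2\right)^{2} = \left(\left(0 - 6\right) + 12 \cdot 2\right)^{2} = \left(-6 + 24\right)^{2} = 18^{2} = 324$)
$\left(I - 112\right)^{2} = \left(324 - 112\right)^{2} = 212^{2} = 44944$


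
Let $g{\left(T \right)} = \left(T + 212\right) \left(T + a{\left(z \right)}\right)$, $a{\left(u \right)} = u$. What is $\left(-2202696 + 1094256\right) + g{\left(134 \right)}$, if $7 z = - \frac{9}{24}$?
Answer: $- \frac{29738647}{28} \approx -1.0621 \cdot 10^{6}$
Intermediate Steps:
$z = - \frac{3}{56}$ ($z = \frac{\left(-9\right) \frac{1}{24}}{7} = \frac{1}{7} \left(- \frac{3}{8}\right) = - \frac{3}{56} \approx -0.053571$)
$g{\left(T \right)} = \left(212 + T\right) \left(- \frac{3}{56} + T\right)$ ($g{\left(T \right)} = \left(T + 212\right) \left(T - \frac{3}{56}\right) = \left(212 + T\right) \left(- \frac{3}{56} + T\right)$)
$\left(-2202696 + 1094256\right) + g{\left(134 \right)} = \left(-2202696 + 1094256\right) + \left(- \frac{159}{14} + 134^{2} + \frac{11869}{56} \cdot 134\right) = -1108440 + \left(- \frac{159}{14} + 17956 + \frac{795223}{28}\right) = -1108440 + \frac{1297673}{28} = - \frac{29738647}{28}$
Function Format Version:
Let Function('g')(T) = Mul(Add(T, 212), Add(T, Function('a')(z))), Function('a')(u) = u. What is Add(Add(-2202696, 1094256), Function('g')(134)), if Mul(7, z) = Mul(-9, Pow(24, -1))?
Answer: Rational(-29738647, 28) ≈ -1.0621e+6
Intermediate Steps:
z = Rational(-3, 56) (z = Mul(Rational(1, 7), Mul(-9, Pow(24, -1))) = Mul(Rational(1, 7), Mul(-9, Rational(1, 24))) = Mul(Rational(1, 7), Rational(-3, 8)) = Rational(-3, 56) ≈ -0.053571)
Function('g')(T) = Mul(Add(212, T), Add(Rational(-3, 56), T)) (Function('g')(T) = Mul(Add(T, 212), Add(T, Rational(-3, 56))) = Mul(Add(212, T), Add(Rational(-3, 56), T)))
Add(Add(-2202696, 1094256), Function('g')(134)) = Add(Add(-2202696, 1094256), Add(Rational(-159, 14), Pow(134, 2), Mul(Rational(11869, 56), 134))) = Add(-1108440, Add(Rational(-159, 14), 17956, Rational(795223, 28))) = Add(-1108440, Rational(1297673, 28)) = Rational(-29738647, 28)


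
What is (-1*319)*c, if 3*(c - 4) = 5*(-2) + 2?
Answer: -1276/3 ≈ -425.33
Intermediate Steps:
c = 4/3 (c = 4 + (5*(-2) + 2)/3 = 4 + (-10 + 2)/3 = 4 + (⅓)*(-8) = 4 - 8/3 = 4/3 ≈ 1.3333)
(-1*319)*c = -1*319*(4/3) = -319*4/3 = -1276/3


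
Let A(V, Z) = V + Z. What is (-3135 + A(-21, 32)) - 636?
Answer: -3760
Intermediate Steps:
(-3135 + A(-21, 32)) - 636 = (-3135 + (-21 + 32)) - 636 = (-3135 + 11) - 636 = -3124 - 636 = -3760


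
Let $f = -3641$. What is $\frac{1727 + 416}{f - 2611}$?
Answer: $- \frac{2143}{6252} \approx -0.34277$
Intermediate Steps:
$\frac{1727 + 416}{f - 2611} = \frac{1727 + 416}{-3641 - 2611} = \frac{2143}{-6252} = 2143 \left(- \frac{1}{6252}\right) = - \frac{2143}{6252}$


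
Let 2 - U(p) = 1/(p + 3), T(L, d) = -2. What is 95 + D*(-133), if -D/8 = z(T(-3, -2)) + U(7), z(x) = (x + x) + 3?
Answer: 5263/5 ≈ 1052.6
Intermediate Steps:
U(p) = 2 - 1/(3 + p) (U(p) = 2 - 1/(p + 3) = 2 - 1/(3 + p))
z(x) = 3 + 2*x (z(x) = 2*x + 3 = 3 + 2*x)
D = -36/5 (D = -8*((3 + 2*(-2)) + (5 + 2*7)/(3 + 7)) = -8*((3 - 4) + (5 + 14)/10) = -8*(-1 + (⅒)*19) = -8*(-1 + 19/10) = -8*9/10 = -36/5 ≈ -7.2000)
95 + D*(-133) = 95 - 36/5*(-133) = 95 + 4788/5 = 5263/5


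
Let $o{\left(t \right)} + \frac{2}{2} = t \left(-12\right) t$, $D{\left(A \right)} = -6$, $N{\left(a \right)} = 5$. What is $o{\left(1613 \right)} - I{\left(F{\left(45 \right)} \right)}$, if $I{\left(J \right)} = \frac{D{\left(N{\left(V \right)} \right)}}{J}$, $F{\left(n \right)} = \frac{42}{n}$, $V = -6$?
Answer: $- \frac{218548558}{7} \approx -3.1221 \cdot 10^{7}$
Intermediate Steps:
$o{\left(t \right)} = -1 - 12 t^{2}$ ($o{\left(t \right)} = -1 + t \left(-12\right) t = -1 + - 12 t t = -1 - 12 t^{2}$)
$I{\left(J \right)} = - \frac{6}{J}$
$o{\left(1613 \right)} - I{\left(F{\left(45 \right)} \right)} = \left(-1 - 12 \cdot 1613^{2}\right) - - \frac{6}{42 \cdot \frac{1}{45}} = \left(-1 - 31221228\right) - - \frac{6}{42 \cdot \frac{1}{45}} = \left(-1 - 31221228\right) - - \frac{6}{\frac{14}{15}} = -31221229 - \left(-6\right) \frac{15}{14} = -31221229 - - \frac{45}{7} = -31221229 + \frac{45}{7} = - \frac{218548558}{7}$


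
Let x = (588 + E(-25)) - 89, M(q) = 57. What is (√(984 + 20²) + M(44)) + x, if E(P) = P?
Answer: 531 + 2*√346 ≈ 568.20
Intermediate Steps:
x = 474 (x = (588 - 25) - 89 = 563 - 89 = 474)
(√(984 + 20²) + M(44)) + x = (√(984 + 20²) + 57) + 474 = (√(984 + 400) + 57) + 474 = (√1384 + 57) + 474 = (2*√346 + 57) + 474 = (57 + 2*√346) + 474 = 531 + 2*√346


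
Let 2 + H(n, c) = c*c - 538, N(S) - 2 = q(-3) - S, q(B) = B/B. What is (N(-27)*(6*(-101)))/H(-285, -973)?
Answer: -18180/946189 ≈ -0.019214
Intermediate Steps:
q(B) = 1
N(S) = 3 - S (N(S) = 2 + (1 - S) = 3 - S)
H(n, c) = -540 + c² (H(n, c) = -2 + (c*c - 538) = -2 + (c² - 538) = -2 + (-538 + c²) = -540 + c²)
(N(-27)*(6*(-101)))/H(-285, -973) = ((3 - 1*(-27))*(6*(-101)))/(-540 + (-973)²) = ((3 + 27)*(-606))/(-540 + 946729) = (30*(-606))/946189 = -18180*1/946189 = -18180/946189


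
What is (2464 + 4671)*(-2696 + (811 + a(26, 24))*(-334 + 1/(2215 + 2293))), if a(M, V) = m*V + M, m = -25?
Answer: -2632797840325/4508 ≈ -5.8403e+8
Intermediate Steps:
a(M, V) = M - 25*V (a(M, V) = -25*V + M = M - 25*V)
(2464 + 4671)*(-2696 + (811 + a(26, 24))*(-334 + 1/(2215 + 2293))) = (2464 + 4671)*(-2696 + (811 + (26 - 25*24))*(-334 + 1/(2215 + 2293))) = 7135*(-2696 + (811 + (26 - 600))*(-334 + 1/4508)) = 7135*(-2696 + (811 - 574)*(-334 + 1/4508)) = 7135*(-2696 + 237*(-1505671/4508)) = 7135*(-2696 - 356844027/4508) = 7135*(-368997595/4508) = -2632797840325/4508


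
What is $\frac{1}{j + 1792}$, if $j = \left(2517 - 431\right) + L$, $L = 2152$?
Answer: $\frac{1}{6030} \approx 0.00016584$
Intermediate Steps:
$j = 4238$ ($j = \left(2517 - 431\right) + 2152 = 2086 + 2152 = 4238$)
$\frac{1}{j + 1792} = \frac{1}{4238 + 1792} = \frac{1}{6030}$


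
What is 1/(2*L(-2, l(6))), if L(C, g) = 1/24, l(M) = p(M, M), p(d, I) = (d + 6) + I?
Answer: 12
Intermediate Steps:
p(d, I) = 6 + I + d (p(d, I) = (6 + d) + I = 6 + I + d)
l(M) = 6 + 2*M (l(M) = 6 + M + M = 6 + 2*M)
L(C, g) = 1/24
1/(2*L(-2, l(6))) = 1/(2*(1/24)) = 1/(1/12) = 12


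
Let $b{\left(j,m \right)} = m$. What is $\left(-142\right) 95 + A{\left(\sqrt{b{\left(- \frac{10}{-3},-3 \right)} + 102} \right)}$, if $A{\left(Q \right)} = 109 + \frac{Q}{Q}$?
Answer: $-13380$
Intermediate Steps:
$A{\left(Q \right)} = 110$ ($A{\left(Q \right)} = 109 + 1 = 110$)
$\left(-142\right) 95 + A{\left(\sqrt{b{\left(- \frac{10}{-3},-3 \right)} + 102} \right)} = \left(-142\right) 95 + 110 = -13490 + 110 = -13380$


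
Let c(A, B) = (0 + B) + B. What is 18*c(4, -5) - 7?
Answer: -187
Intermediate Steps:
c(A, B) = 2*B (c(A, B) = B + B = 2*B)
18*c(4, -5) - 7 = 18*(2*(-5)) - 7 = 18*(-10) - 7 = -180 - 7 = -187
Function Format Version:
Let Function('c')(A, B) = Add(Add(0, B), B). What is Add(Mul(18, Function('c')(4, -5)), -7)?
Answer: -187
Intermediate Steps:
Function('c')(A, B) = Mul(2, B) (Function('c')(A, B) = Add(B, B) = Mul(2, B))
Add(Mul(18, Function('c')(4, -5)), -7) = Add(Mul(18, Mul(2, -5)), -7) = Add(Mul(18, -10), -7) = Add(-180, -7) = -187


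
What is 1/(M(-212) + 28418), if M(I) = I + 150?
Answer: 1/28356 ≈ 3.5266e-5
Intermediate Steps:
M(I) = 150 + I
1/(M(-212) + 28418) = 1/((150 - 212) + 28418) = 1/(-62 + 28418) = 1/28356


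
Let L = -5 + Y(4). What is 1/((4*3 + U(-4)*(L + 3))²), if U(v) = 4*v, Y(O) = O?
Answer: 1/400 ≈ 0.0025000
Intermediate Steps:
L = -1 (L = -5 + 4 = -1)
1/((4*3 + U(-4)*(L + 3))²) = 1/((4*3 + (4*(-4))*(-1 + 3))²) = 1/((12 - 16*2)²) = 1/((12 - 32)²) = 1/((-20)²) = 1/400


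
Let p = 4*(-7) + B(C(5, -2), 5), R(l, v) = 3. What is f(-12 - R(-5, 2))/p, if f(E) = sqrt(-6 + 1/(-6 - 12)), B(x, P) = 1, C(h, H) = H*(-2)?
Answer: -I*sqrt(218)/162 ≈ -0.091141*I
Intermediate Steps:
C(h, H) = -2*H
f(E) = I*sqrt(218)/6 (f(E) = sqrt(-6 + 1/(-18)) = sqrt(-6 - 1/18) = sqrt(-109/18) = I*sqrt(218)/6)
p = -27 (p = 4*(-7) + 1 = -28 + 1 = -27)
f(-12 - R(-5, 2))/p = (I*sqrt(218)/6)/(-27) = (I*sqrt(218)/6)*(-1/27) = -I*sqrt(218)/162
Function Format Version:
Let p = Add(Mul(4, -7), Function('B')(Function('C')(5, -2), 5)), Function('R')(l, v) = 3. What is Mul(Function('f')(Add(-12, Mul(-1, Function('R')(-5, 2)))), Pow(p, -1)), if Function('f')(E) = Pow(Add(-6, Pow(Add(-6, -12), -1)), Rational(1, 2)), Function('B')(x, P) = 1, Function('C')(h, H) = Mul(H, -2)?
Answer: Mul(Rational(-1, 162), I, Pow(218, Rational(1, 2))) ≈ Mul(-0.091141, I)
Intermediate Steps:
Function('C')(h, H) = Mul(-2, H)
Function('f')(E) = Mul(Rational(1, 6), I, Pow(218, Rational(1, 2))) (Function('f')(E) = Pow(Add(-6, Pow(-18, -1)), Rational(1, 2)) = Pow(Add(-6, Rational(-1, 18)), Rational(1, 2)) = Pow(Rational(-109, 18), Rational(1, 2)) = Mul(Rational(1, 6), I, Pow(218, Rational(1, 2))))
p = -27 (p = Add(Mul(4, -7), 1) = Add(-28, 1) = -27)
Mul(Function('f')(Add(-12, Mul(-1, Function('R')(-5, 2)))), Pow(p, -1)) = Mul(Mul(Rational(1, 6), I, Pow(218, Rational(1, 2))), Pow(-27, -1)) = Mul(Mul(Rational(1, 6), I, Pow(218, Rational(1, 2))), Rational(-1, 27)) = Mul(Rational(-1, 162), I, Pow(218, Rational(1, 2)))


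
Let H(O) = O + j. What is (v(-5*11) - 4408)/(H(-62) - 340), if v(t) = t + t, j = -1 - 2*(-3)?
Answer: 4518/397 ≈ 11.380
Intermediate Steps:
j = 5 (j = -1 + 6 = 5)
v(t) = 2*t
H(O) = 5 + O (H(O) = O + 5 = 5 + O)
(v(-5*11) - 4408)/(H(-62) - 340) = (2*(-5*11) - 4408)/((5 - 62) - 340) = (2*(-55) - 4408)/(-57 - 340) = (-110 - 4408)/(-397) = -4518*(-1/397) = 4518/397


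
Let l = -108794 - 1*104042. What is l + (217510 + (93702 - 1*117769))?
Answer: -19393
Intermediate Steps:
l = -212836 (l = -108794 - 104042 = -212836)
l + (217510 + (93702 - 1*117769)) = -212836 + (217510 + (93702 - 1*117769)) = -212836 + (217510 + (93702 - 117769)) = -212836 + (217510 - 24067) = -212836 + 193443 = -19393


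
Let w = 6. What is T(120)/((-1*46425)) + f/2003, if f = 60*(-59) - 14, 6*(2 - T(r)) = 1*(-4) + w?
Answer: -98998673/55793565 ≈ -1.7744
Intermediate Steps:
T(r) = 5/3 (T(r) = 2 - (1*(-4) + 6)/6 = 2 - (-4 + 6)/6 = 2 - 1/6*2 = 2 - 1/3 = 5/3)
f = -3554 (f = -3540 - 14 = -3554)
T(120)/((-1*46425)) + f/2003 = 5/(3*((-1*46425))) - 3554/2003 = (5/3)/(-46425) - 3554*1/2003 = (5/3)*(-1/46425) - 3554/2003 = -1/27855 - 3554/2003 = -98998673/55793565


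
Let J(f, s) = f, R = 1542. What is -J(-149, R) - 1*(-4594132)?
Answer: 4594281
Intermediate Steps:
-J(-149, R) - 1*(-4594132) = -1*(-149) - 1*(-4594132) = 149 + 4594132 = 4594281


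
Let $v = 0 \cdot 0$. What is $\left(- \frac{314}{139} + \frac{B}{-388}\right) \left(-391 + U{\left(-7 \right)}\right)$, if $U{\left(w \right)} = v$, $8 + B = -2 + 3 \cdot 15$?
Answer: $\frac{49538527}{53932} \approx 918.54$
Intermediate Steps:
$B = 35$ ($B = -8 + \left(-2 + 3 \cdot 15\right) = -8 + \left(-2 + 45\right) = -8 + 43 = 35$)
$v = 0$
$U{\left(w \right)} = 0$
$\left(- \frac{314}{139} + \frac{B}{-388}\right) \left(-391 + U{\left(-7 \right)}\right) = \left(- \frac{314}{139} + \frac{35}{-388}\right) \left(-391 + 0\right) = \left(\left(-314\right) \frac{1}{139} + 35 \left(- \frac{1}{388}\right)\right) \left(-391\right) = \left(- \frac{314}{139} - \frac{35}{388}\right) \left(-391\right) = \left(- \frac{126697}{53932}\right) \left(-391\right) = \frac{49538527}{53932}$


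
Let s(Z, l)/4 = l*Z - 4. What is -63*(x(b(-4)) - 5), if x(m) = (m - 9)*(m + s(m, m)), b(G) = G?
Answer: 36351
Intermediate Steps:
s(Z, l) = -16 + 4*Z*l (s(Z, l) = 4*(l*Z - 4) = 4*(Z*l - 4) = 4*(-4 + Z*l) = -16 + 4*Z*l)
x(m) = (-9 + m)*(-16 + m + 4*m²) (x(m) = (m - 9)*(m + (-16 + 4*m*m)) = (-9 + m)*(m + (-16 + 4*m²)) = (-9 + m)*(-16 + m + 4*m²))
-63*(x(b(-4)) - 5) = -63*((144 - 35*(-4)² - 25*(-4) + 4*(-4)³) - 5) = -63*((144 - 35*16 + 100 + 4*(-64)) - 5) = -63*((144 - 560 + 100 - 256) - 5) = -63*(-572 - 5) = -63*(-577) = 36351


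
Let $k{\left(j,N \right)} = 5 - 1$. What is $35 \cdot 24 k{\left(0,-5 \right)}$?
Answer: $3360$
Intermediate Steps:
$k{\left(j,N \right)} = 4$ ($k{\left(j,N \right)} = 5 - 1 = 4$)
$35 \cdot 24 k{\left(0,-5 \right)} = 35 \cdot 24 \cdot 4 = 840 \cdot 4 = 3360$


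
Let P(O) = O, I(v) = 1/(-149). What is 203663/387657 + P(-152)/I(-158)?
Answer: 8779859399/387657 ≈ 22649.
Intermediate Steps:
I(v) = -1/149
203663/387657 + P(-152)/I(-158) = 203663/387657 - 152/(-1/149) = 203663*(1/387657) - 152*(-149) = 203663/387657 + 22648 = 8779859399/387657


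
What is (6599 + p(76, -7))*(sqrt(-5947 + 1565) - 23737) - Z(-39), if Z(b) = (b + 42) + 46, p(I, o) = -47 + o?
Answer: -155358714 + 6545*I*sqrt(4382) ≈ -1.5536e+8 + 4.3326e+5*I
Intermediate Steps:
Z(b) = 88 + b (Z(b) = (42 + b) + 46 = 88 + b)
(6599 + p(76, -7))*(sqrt(-5947 + 1565) - 23737) - Z(-39) = (6599 + (-47 - 7))*(sqrt(-5947 + 1565) - 23737) - (88 - 39) = (6599 - 54)*(sqrt(-4382) - 23737) - 1*49 = 6545*(I*sqrt(4382) - 23737) - 49 = 6545*(-23737 + I*sqrt(4382)) - 49 = (-155358665 + 6545*I*sqrt(4382)) - 49 = -155358714 + 6545*I*sqrt(4382)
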